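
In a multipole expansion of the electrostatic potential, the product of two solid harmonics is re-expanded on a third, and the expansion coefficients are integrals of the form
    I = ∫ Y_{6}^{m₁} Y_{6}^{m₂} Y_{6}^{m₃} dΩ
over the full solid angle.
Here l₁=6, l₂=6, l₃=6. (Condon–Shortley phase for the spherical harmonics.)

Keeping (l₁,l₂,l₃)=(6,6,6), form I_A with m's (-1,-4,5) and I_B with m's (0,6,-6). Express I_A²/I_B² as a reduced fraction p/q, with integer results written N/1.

189/44

Shared (l₁,l₂,l₃)=(6,6,6): N and (l;000)² cancel in I_A²/I_B².
A: Δ = 6!·6!·6!/19! = 1/325909584; Racah Σ t=1..2: t=1:−1/10368000 t=2:+1/4147200 = 1/6912000; ⇒ 3j(6 6 6; -1 -4 5)² = 189/16796, sgn -1
B: Δ = 6!·6!·6!/19! = 1/325909584; Racah Σ t=6..6: t=6:+1/373248000 = 1/373248000; ⇒ 3j(6 6 6; 0 6 -6)² = 11/4199, sgn +1
I_A²/I_B² = (189/16796)/(11/4199) = 189/44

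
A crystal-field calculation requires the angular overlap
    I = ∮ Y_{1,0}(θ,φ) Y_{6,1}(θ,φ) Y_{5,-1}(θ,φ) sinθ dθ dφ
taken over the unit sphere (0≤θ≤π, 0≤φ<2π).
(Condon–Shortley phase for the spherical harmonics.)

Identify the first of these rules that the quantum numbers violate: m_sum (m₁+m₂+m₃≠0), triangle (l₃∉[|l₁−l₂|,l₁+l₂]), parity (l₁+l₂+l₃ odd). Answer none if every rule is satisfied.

azimuthal sum: 0 + 1 − 1 = 0  ✓
5 ≤ 5 ≤ 7 (triangle on l)  ✓
L = 1 + 6 + 5 = 12 (even)  ✓

none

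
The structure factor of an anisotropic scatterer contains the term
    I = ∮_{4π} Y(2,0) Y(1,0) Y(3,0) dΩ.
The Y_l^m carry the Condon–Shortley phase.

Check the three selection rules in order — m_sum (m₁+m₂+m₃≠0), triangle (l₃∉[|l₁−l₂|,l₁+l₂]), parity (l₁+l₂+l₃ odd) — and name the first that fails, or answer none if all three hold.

azimuthal sum: 0 + 0 + 0 = 0  ✓
1 ≤ 3 ≤ 3 (triangle on l)  ✓
L = 2 + 1 + 3 = 6 (even)  ✓

none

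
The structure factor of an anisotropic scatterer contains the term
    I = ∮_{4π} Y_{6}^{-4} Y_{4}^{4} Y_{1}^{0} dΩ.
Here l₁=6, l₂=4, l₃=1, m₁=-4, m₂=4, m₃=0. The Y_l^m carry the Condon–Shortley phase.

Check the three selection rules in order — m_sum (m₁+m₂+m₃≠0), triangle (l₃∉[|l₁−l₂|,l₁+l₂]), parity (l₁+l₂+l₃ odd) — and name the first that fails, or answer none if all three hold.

triangle

Σmᵢ = 0  ✓
l₃∈[|l₁−l₂|,l₁+l₂]=[2,10], have l₃=1  ✗
Σlᵢ = 11 ⇒ odd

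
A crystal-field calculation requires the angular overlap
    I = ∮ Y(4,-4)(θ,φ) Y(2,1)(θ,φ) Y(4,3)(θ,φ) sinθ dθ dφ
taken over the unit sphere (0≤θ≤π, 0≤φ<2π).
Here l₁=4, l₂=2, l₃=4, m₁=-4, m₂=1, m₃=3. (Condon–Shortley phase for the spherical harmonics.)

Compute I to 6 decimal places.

Checks pass: Σm=0; 10 even; l₃=4∈[2,6].
(2·4+1)(2·2+1)(2·4+1) = 405
Δ: 2! 6! 2! / 11! → 1/13860
sum: t=0:+1/192 t=1:−1/36 t=2:+1/192 = -5/288
3j²(4 2 4; 0 0 0) = Δ·Π!·Σ² = 20/693  (sign -1)
sum: t=2:+1/1440 = 1/1440
3j²(4 2 4; -4 1 3) = Δ·Π!·Σ² = 7/165  (sign -1)
combine: 4πI² = 405·20/693·7/165 = 60/121
take √, sign +1: I = 0.19864517

0.198645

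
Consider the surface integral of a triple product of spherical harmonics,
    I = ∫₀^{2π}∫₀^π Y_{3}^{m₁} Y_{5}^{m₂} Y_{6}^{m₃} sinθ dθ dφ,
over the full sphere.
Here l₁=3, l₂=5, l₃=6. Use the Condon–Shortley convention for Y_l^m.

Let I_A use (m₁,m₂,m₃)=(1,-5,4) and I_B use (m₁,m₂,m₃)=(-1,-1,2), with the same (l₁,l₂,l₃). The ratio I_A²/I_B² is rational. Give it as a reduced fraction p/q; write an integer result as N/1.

l's match ⇒ only the (l;m) 3-j factors differ between A and B.
A: triangle coeff Δ(3,5,6) = 1/675675; Σ_t [0,0]: t=0:+1/322560 = 1/322560; (3j)²=18/1001 [(3 5 6; 1 -5 4)], sign=+1
B: triangle coeff Δ(3,5,6) = 1/675675; Σ_t [0,2]: t=0:+1/27648 t=1:−1/4320 t=2:+1/11520 = -1/9216; (3j)²=2/143 [(3 5 6; -1 -1 2)], sign=-1
I_A²/I_B² = (18/1001)/(2/143) = 9/7

9/7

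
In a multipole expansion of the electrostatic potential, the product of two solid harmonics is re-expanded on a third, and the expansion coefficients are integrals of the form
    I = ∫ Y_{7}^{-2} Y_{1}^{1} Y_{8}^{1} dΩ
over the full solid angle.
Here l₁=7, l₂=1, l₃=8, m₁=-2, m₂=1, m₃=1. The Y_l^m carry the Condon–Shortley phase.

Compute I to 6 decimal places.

-0.140215

Rules hold: Σm=0, L=16 even, 6≤8≤8.
N = 15·3·17 = 765
Δ = 0!·14!·2!/17! = 1/2040
Racah Σ t=0..0: t=0:+1/25401600 = 1/25401600
⇒ 3j(7 1 8; 0 0 0)² = 8/255, sgn +1
Racah Σ t=0..0: t=0:+1/87091200 = 1/87091200
⇒ 3j(7 1 8; -2 1 1)² = 7/680, sgn -1
4πI² = N·(3j₀)²·(3jₘ)² = 21/85
I = -1·√(0.247059/4π) = -0.14021525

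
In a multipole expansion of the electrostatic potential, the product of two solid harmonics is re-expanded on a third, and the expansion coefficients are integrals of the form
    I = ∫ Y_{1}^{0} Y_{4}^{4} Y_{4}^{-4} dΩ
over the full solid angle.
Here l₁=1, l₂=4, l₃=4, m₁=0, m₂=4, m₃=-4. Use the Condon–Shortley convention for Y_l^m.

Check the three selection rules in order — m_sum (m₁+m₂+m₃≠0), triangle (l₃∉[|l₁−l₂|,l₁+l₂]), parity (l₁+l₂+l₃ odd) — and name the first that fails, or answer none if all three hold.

m₁+m₂+m₃ = 0 + 4 − 4 = 0  ✓
triangle: |1−4|=3 ≤ l₃=4 ≤ 1+4=5  ✓
parity: l₁+l₂+l₃ = 9 is odd  ✗

parity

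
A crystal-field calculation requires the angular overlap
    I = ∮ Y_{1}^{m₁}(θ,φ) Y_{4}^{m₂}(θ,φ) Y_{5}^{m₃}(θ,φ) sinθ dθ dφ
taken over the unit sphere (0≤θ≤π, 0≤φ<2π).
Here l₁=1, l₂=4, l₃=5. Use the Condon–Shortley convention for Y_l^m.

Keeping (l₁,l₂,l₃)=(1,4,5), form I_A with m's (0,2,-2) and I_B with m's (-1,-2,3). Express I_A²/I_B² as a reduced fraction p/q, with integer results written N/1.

Shared (l₁,l₂,l₃)=(1,4,5): N and (l;000)² cancel in I_A²/I_B².
A: Δ = 0!·2!·8!/11! = 1/495; Racah Σ t=0..0: t=0:+1/1440 = 1/1440; ⇒ 3j(1 4 5; 0 2 -2)² = 7/165, sgn -1
B: Δ = 0!·2!·8!/11! = 1/495; Racah Σ t=0..0: t=0:+1/2880 = 1/2880; ⇒ 3j(1 4 5; -1 -2 3)² = 28/495, sgn +1
I_A²/I_B² = (7/165)/(28/495) = 3/4

3/4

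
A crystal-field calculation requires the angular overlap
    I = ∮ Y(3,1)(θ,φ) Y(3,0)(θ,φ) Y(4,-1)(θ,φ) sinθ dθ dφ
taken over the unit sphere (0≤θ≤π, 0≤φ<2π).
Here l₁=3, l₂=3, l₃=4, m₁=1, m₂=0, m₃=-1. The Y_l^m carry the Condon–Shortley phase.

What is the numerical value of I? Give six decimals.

Checks pass: Σm=0; 10 even; l₃=4∈[0,6].
(2·3+1)(2·3+1)(2·4+1) = 441
Δ: 2! 4! 4! / 11! → 1/34650
sum: t=0:+1/72 t=1:−1/16 t=2:+1/72 = -5/144
3j²(3 3 4; 0 0 0) = Δ·Π!·Σ² = 2/77  (sign -1)
sum: t=0:+1/48 t=1:−1/24 t=2:+1/288 = -5/288
3j²(3 3 4; 1 0 -1) = Δ·Π!·Σ² = 5/462  (sign +1)
combine: 4πI² = 441·2/77·5/462 = 15/121
take √, sign -1: I = -0.09932258

-0.099323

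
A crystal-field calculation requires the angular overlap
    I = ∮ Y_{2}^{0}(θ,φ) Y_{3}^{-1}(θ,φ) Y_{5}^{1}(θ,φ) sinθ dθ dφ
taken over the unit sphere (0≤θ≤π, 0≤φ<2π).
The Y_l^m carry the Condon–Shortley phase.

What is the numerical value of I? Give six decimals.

-0.227318

Rules hold: Σm=0, L=10 even, 1≤5≤5.
N = 5·7·11 = 385
Δ = 0!·4!·6!/11! = 1/2310
Racah Σ t=0..0: t=0:+1/144 = 1/144
⇒ 3j(2 3 5; 0 0 0)² = 10/231, sgn -1
Racah Σ t=0..0: t=0:+1/192 = 1/192
⇒ 3j(2 3 5; 0 -1 1)² = 3/77, sgn +1
4πI² = N·(3j₀)²·(3jₘ)² = 50/77
I = -1·√(0.649351/4π) = -0.22731846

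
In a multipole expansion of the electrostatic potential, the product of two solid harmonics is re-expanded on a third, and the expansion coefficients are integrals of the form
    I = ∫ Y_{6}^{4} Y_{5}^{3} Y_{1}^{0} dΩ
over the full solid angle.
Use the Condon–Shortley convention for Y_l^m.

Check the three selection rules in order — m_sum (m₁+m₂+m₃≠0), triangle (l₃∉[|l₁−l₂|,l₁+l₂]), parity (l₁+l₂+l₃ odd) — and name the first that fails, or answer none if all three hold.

m₁+m₂+m₃ = 4 + 3 + 0 = 7  ✗
triangle: |6−5|=1 ≤ l₃=1 ≤ 6+5=11
parity: l₁+l₂+l₃ = 12 is even

m_sum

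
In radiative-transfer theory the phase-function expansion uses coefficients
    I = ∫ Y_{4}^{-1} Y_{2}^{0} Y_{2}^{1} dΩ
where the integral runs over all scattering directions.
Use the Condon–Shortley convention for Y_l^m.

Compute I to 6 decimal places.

m-sum 0 ✓  L=8 even ✓  2≤2≤6 ✓
Π(2lᵢ+1) = 9×5×5 = 225
triangle coeff Δ(4,2,2) = 1/630
Σ_t [2,2]: t=2:+1/16 = 1/16
(3j)²=2/35 [(4 2 2; 0 0 0)], sign=+1
Σ_t [2,2]: t=2:+1/24 = 1/24
(3j)²=1/21 [(4 2 2; -1 0 1)], sign=-1
⇒ 4πI² = 30/49
I = (-1)√(30/49/(4π)) = -0.22072812

-0.220728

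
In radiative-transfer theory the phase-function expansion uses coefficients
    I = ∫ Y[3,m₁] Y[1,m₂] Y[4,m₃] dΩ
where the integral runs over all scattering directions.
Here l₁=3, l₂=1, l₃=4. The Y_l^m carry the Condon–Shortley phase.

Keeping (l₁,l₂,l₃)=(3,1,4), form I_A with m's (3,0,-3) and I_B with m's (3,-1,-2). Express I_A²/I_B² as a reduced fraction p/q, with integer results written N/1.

Same 3,1,4: normalisation and zero-m 3j drop out of the ratio.
A: Δ: 0! 6! 2! / 9! → 1/252; sum: t=0:+1/720 = 1/720; 3j²(3 1 4; 3 0 -3) = Δ·Π!·Σ² = 1/36  (sign -1)
B: Δ: 0! 6! 2! / 9! → 1/252; sum: t=0:+1/1440 = 1/1440; 3j²(3 1 4; 3 -1 -2) = Δ·Π!·Σ² = 1/252  (sign +1)
I_A²/I_B² = (1/36)/(1/252) = 7/1

7/1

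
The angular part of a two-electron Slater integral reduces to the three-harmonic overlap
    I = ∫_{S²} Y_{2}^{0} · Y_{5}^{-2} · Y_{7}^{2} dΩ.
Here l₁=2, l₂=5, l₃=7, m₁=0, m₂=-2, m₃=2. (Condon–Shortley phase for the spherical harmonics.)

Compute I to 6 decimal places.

m-sum 0 ✓  L=14 even ✓  3≤7≤7 ✓
Π(2lᵢ+1) = 5×11×15 = 825
triangle coeff Δ(2,5,7) = 1/15015
Σ_t [0,0]: t=0:+1/57600 = 1/57600
(3j)²=21/715 [(2 5 7; 0 0 0)], sign=-1
Σ_t [0,0]: t=0:+1/120960 = 1/120960
(3j)²=24/1001 [(2 5 7; 0 -2 2)], sign=-1
⇒ 4πI² = 1080/1859
I = (+1)√(1080/1859/(4π)) = 0.21501425

0.215014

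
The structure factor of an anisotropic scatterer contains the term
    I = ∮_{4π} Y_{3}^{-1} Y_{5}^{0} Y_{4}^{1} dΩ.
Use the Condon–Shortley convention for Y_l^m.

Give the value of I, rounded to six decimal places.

Rules hold: Σm=0, L=12 even, 2≤4≤8.
N = 7·11·9 = 693
Δ = 4!·2!·6!/13! = 1/180180
Racah Σ t=1..3: t=1:−1/576 t=2:+1/144 t=3:−1/576 = 1/288
⇒ 3j(3 5 4; 0 0 0)² = 20/1001, sgn +1
Racah Σ t=2..4: t=2:+1/288 t=3:−1/288 t=4:+1/5760 = 1/5760
⇒ 3j(3 5 4; -1 0 1)² = 1/12012, sgn -1
4πI² = N·(3j₀)²·(3jₘ)² = 15/13013
I = -1·√(0.00115269/4π) = -0.00957750

-0.009577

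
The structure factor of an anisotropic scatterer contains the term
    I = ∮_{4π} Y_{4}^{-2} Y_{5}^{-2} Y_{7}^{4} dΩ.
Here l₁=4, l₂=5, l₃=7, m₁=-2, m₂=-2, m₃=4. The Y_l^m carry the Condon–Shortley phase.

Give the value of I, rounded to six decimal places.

0.139828

Rules hold: Σm=0, L=16 even, 1≤7≤9.
N = 9·11·15 = 1485
Δ = 2!·6!·8!/17! = 1/6126120
Racah Σ t=0..2: t=0:+1/69120 t=1:−1/20736 t=2:+1/69120 = -1/51840
⇒ 3j(4 5 7; 0 0 0)² = 280/21879, sgn +1
Racah Σ t=0..2: t=0:+1/1036800 t=1:−1/172800 t=2:+1/483840 = -1/362880
⇒ 3j(4 5 7; -2 -2 4)² = 20/1547, sgn +1
4πI² = N·(3j₀)²·(3jₘ)² = 12000/48841
I = +1·√(0.245695/4π) = 0.13982777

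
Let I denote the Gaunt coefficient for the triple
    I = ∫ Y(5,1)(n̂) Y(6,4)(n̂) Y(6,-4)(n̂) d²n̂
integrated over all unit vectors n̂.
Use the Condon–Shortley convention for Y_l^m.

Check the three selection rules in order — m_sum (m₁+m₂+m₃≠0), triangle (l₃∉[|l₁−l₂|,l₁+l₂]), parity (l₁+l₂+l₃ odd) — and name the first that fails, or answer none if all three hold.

m_sum

m₁+m₂+m₃ = 1 + 4 − 4 = 1  ✗
triangle: |5−6|=1 ≤ l₃=6 ≤ 5+6=11
parity: l₁+l₂+l₃ = 17 is odd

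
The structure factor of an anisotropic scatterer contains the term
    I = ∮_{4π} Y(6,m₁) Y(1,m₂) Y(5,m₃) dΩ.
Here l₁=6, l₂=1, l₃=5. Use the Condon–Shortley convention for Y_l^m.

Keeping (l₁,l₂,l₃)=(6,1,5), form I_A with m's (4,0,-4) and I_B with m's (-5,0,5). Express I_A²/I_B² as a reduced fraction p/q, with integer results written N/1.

Shared (l₁,l₂,l₃)=(6,1,5): N and (l;000)² cancel in I_A²/I_B².
A: Δ = 2!·10!·0!/13! = 1/858; Racah Σ t=1..1: t=1:−1/362880 = -1/362880; ⇒ 3j(6 1 5; 4 0 -4)² = 10/429, sgn +1
B: Δ = 2!·10!·0!/13! = 1/858; Racah Σ t=1..1: t=1:−1/3628800 = -1/3628800; ⇒ 3j(6 1 5; -5 0 5)² = 1/78, sgn -1
I_A²/I_B² = (10/429)/(1/78) = 20/11

20/11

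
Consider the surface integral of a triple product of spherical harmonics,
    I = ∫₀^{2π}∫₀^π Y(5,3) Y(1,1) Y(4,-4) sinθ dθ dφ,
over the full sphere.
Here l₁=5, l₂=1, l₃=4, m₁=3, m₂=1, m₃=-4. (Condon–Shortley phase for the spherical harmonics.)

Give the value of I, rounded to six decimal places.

-0.049106

Rules hold: Σm=0, L=10 even, 4≤4≤6.
N = 11·3·9 = 297
Δ = 2!·8!·0!/11! = 1/495
Racah Σ t=1..1: t=1:−1/576 = -1/576
⇒ 3j(5 1 4; 0 0 0)² = 5/99, sgn -1
Racah Σ t=2..2: t=2:+1/80640 = 1/80640
⇒ 3j(5 1 4; 3 1 -4)² = 1/495, sgn +1
4πI² = N·(3j₀)²·(3jₘ)² = 1/33
I = -1·√(0.030303/4π) = -0.04910640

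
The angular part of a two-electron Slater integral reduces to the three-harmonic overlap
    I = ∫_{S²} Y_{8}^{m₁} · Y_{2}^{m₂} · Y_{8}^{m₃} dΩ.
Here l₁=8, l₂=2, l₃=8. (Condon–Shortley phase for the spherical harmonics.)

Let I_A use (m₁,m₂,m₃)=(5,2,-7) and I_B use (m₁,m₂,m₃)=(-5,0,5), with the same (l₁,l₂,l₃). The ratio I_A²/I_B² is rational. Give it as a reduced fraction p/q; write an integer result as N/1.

210/1

l's match ⇒ only the (l;m) 3-j factors differ between A and B.
A: triangle coeff Δ(8,2,8) = 1/348840; Σ_t [2,2]: t=2:+1/24908083200 = 1/24908083200; (3j)²=7/1292 [(8 2 8; 5 2 -7)], sign=-1
B: triangle coeff Δ(8,2,8) = 1/348840; Σ_t [0,2]: t=0:+1/24908083200 t=1:−1/958003200 t=2:+1/958003200 = 1/24908083200; (3j)²=1/38760 [(8 2 8; -5 0 5)], sign=-1
I_A²/I_B² = (7/1292)/(1/38760) = 210/1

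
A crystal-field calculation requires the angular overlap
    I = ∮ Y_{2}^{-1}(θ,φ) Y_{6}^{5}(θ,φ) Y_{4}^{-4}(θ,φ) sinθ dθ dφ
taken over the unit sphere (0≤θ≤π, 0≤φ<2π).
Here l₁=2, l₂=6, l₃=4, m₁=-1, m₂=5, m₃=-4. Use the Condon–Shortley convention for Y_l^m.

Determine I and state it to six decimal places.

-0.204295

m-sum 0 ✓  L=12 even ✓  4≤4≤8 ✓
Π(2lᵢ+1) = 5×13×9 = 585
triangle coeff Δ(2,6,4) = 1/6435
Σ_t [2,2]: t=2:+1/2304 = 1/2304
(3j)²=5/143 [(2 6 4; 0 0 0)], sign=+1
Σ_t [3,3]: t=3:−1/241920 = -1/241920
(3j)²=1/39 [(2 6 4; -1 5 -4)], sign=-1
⇒ 4πI² = 75/143
I = (-1)√(75/143/(4π)) = -0.20429497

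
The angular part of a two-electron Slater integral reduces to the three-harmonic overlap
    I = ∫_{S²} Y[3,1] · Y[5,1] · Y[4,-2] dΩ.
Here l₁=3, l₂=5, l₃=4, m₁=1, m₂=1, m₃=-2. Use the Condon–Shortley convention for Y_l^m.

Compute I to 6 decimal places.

Rules hold: Σm=0, L=12 even, 2≤4≤8.
N = 7·11·9 = 693
Δ = 4!·2!·6!/13! = 1/180180
Racah Σ t=1..3: t=1:−1/576 t=2:+1/144 t=3:−1/576 = 1/288
⇒ 3j(3 5 4; 0 0 0)² = 20/1001, sgn +1
Racah Σ t=0..2: t=0:+1/34560 t=1:−1/720 t=2:+1/384 = 43/34560
⇒ 3j(3 5 4; 1 1 -2)² = 1849/180180, sgn +1
4πI² = N·(3j₀)²·(3jₘ)² = 1849/13013
I = +1·√(0.142089/4π) = 0.10633465

0.106335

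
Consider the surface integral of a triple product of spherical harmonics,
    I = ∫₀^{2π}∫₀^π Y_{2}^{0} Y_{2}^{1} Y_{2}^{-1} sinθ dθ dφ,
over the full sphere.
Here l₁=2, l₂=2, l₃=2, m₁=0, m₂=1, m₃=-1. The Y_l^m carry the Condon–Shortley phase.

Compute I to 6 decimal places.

Rules hold: Σm=0, L=6 even, 0≤2≤4.
N = 5·5·5 = 125
Δ = 2!·2!·2!/7! = 1/630
Racah Σ t=0..2: t=0:+1/8 t=1:−1/1 t=2:+1/8 = -3/4
⇒ 3j(2 2 2; 0 0 0)² = 2/35, sgn -1
Racah Σ t=1..2: t=1:−1/2 t=2:+1/4 = -1/4
⇒ 3j(2 2 2; 0 1 -1)² = 1/70, sgn +1
4πI² = N·(3j₀)²·(3jₘ)² = 5/49
I = -1·√(0.102041/4π) = -0.09011188

-0.090112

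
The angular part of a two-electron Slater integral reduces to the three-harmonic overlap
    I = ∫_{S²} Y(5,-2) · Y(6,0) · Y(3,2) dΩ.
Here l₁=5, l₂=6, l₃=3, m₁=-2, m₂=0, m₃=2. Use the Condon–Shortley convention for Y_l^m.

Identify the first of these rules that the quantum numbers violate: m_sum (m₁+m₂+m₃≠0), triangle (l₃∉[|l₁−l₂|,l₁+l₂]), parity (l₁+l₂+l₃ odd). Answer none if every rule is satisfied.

m₁+m₂+m₃ = -2 + 0 + 2 = 0  ✓
triangle: |5−6|=1 ≤ l₃=3 ≤ 5+6=11  ✓
parity: l₁+l₂+l₃ = 14 is even  ✓

none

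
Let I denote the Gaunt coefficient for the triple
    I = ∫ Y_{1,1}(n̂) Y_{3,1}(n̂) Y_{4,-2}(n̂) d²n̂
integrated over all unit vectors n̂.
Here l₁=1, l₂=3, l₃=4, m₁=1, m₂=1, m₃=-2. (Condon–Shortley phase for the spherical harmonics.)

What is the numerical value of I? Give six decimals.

Rules hold: Σm=0, L=8 even, 2≤4≤4.
N = 3·7·9 = 189
Δ = 0!·2!·6!/9! = 1/252
Racah Σ t=0..0: t=0:+1/36 = 1/36
⇒ 3j(1 3 4; 0 0 0)² = 4/63, sgn +1
Racah Σ t=0..0: t=0:+1/96 = 1/96
⇒ 3j(1 3 4; 1 1 -2)² = 5/84, sgn +1
4πI² = N·(3j₀)²·(3jₘ)² = 5/7
I = +1·√(0.714286/4π) = 0.23841361

0.238414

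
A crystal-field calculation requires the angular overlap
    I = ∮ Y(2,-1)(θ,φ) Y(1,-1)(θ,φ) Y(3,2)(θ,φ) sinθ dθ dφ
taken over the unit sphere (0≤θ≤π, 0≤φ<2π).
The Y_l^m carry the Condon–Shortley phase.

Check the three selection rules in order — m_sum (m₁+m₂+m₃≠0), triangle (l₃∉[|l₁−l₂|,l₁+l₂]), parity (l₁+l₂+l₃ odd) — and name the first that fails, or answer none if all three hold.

m₁+m₂+m₃ = -1 − 1 + 2 = 0  ✓
triangle: |2−1|=1 ≤ l₃=3 ≤ 2+1=3  ✓
parity: l₁+l₂+l₃ = 6 is even  ✓

none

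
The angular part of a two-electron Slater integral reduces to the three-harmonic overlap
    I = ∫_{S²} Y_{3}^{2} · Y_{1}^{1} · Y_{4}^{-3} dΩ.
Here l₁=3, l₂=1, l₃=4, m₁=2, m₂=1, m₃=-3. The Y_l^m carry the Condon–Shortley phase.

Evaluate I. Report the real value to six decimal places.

Rules hold: Σm=0, L=8 even, 2≤4≤4.
N = 7·3·9 = 189
Δ = 0!·6!·2!/9! = 1/252
Racah Σ t=0..0: t=0:+1/36 = 1/36
⇒ 3j(3 1 4; 0 0 0)² = 4/63, sgn +1
Racah Σ t=0..0: t=0:+1/240 = 1/240
⇒ 3j(3 1 4; 2 1 -3)² = 1/12, sgn -1
4πI² = N·(3j₀)²·(3jₘ)² = 1/1
I = -1·√(1/4π) = -0.28209479

-0.282095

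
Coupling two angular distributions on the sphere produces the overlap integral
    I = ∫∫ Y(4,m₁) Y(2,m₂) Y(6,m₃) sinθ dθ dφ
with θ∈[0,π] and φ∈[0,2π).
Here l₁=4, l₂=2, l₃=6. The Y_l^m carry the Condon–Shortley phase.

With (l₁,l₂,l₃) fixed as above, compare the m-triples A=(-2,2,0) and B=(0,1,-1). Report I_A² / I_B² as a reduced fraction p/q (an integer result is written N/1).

Same 4,2,6: normalisation and zero-m 3j drop out of the ratio.
A: Δ: 0! 8! 4! / 13! → 1/6435; sum: t=0:+1/34560 = 1/34560; 3j²(4 2 6; -2 2 0) = Δ·Π!·Σ² = 1/429  (sign +1)
B: Δ: 0! 8! 4! / 13! → 1/6435; sum: t=0:+1/3456 = 1/3456; 3j²(4 2 6; 0 1 -1) = Δ·Π!·Σ² = 35/1287  (sign -1)
I_A²/I_B² = (1/429)/(35/1287) = 3/35

3/35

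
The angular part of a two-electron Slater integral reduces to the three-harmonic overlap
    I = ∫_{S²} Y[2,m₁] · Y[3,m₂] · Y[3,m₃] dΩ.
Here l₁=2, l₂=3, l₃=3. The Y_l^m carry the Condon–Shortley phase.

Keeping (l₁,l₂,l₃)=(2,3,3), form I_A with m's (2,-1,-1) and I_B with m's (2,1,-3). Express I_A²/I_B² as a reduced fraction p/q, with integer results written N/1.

Same 2,3,3: normalisation and zero-m 3j drop out of the ratio.
A: Δ: 2! 2! 4! / 9! → 1/3780; sum: t=0:+1/16 = 1/16; 3j²(2 3 3; 2 -1 -1) = Δ·Π!·Σ² = 2/35  (sign +1)
B: Δ: 2! 2! 4! / 9! → 1/3780; sum: t=0:+1/96 = 1/96; 3j²(2 3 3; 2 1 -3) = Δ·Π!·Σ² = 1/42  (sign +1)
I_A²/I_B² = (2/35)/(1/42) = 12/5

12/5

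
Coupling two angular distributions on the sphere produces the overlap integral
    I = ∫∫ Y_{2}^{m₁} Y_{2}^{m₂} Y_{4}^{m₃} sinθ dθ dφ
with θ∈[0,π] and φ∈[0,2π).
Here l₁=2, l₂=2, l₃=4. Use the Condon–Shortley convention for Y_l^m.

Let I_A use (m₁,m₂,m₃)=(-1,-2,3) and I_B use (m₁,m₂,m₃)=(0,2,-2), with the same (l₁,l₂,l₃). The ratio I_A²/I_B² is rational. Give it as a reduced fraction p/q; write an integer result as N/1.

7/3

l's match ⇒ only the (l;m) 3-j factors differ between A and B.
A: triangle coeff Δ(2,2,4) = 1/630; Σ_t [0,0]: t=0:+1/144 = 1/144; (3j)²=1/18 [(2 2 4; -1 -2 3)], sign=-1
B: triangle coeff Δ(2,2,4) = 1/630; Σ_t [0,0]: t=0:+1/96 = 1/96; (3j)²=1/42 [(2 2 4; 0 2 -2)], sign=+1
I_A²/I_B² = (1/18)/(1/42) = 7/3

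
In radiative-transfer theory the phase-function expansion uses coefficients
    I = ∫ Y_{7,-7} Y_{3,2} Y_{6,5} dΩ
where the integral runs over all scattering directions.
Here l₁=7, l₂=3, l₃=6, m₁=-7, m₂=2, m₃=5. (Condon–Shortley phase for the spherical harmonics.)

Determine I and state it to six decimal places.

-0.201189

m-sum 0 ✓  L=16 even ✓  4≤6≤10 ✓
Π(2lᵢ+1) = 15×7×13 = 1365
triangle coeff Δ(7,3,6) = 1/2042040
Σ_t [1,3]: t=1:−1/207360 t=2:+1/57600 t=3:−1/207360 = 1/129600
(3j)²=168/12155 [(7 3 6; 0 0 0)], sign=+1
Σ_t [4,4]: t=4:+1/87091200 = 1/87091200
(3j)²=11/408 [(7 3 6; -7 2 5)], sign=-1
⇒ 4πI² = 147/289
I = (-1)√(147/289/(4π)) = -0.20118927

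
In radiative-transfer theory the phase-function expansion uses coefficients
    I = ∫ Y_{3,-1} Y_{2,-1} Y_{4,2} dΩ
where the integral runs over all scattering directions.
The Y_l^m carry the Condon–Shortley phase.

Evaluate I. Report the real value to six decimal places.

0.000000

L=9 odd ⇒ parity kills the (l;000) factor ⇒ I = 0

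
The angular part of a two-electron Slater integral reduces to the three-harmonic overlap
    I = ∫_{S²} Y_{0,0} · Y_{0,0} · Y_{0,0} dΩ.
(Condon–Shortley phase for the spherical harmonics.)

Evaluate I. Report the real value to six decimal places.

Checks pass: Σm=0; 0 even; l₃=0∈[0,0].
(2·0+1)(2·0+1)(2·0+1) = 1
Δ: 0! 0! 0! / 1! → 1/1
sum: t=0:+1/1 = 1/1
3j²(0 0 0; 0 0 0) = Δ·Π!·Σ² = 1/1  (sign +1)
(m-triple is (0,0,0) — same symbol as above.)
combine: 4πI² = 1·1·1 = 1/1
take √, sign +1: I = 0.28209479

0.282095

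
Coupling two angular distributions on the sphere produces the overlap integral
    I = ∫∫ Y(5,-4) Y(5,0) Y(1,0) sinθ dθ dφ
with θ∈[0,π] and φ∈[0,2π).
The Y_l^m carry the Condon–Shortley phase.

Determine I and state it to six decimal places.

m-sum = -4 + 0 + 0 = -4 ≠ 0 ⇒ I = 0

0.000000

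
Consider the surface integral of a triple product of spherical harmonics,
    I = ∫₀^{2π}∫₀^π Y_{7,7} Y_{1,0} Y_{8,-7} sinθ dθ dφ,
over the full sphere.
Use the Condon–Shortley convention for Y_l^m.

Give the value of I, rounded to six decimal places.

-0.118504

m-sum 0 ✓  L=16 even ✓  6≤8≤8 ✓
Π(2lᵢ+1) = 15×3×17 = 765
triangle coeff Δ(7,1,8) = 1/2040
Σ_t [0,0]: t=0:+1/25401600 = 1/25401600
(3j)²=8/255 [(7 1 8; 0 0 0)], sign=+1
Σ_t [0,0]: t=0:+1/87178291200 = 1/87178291200
(3j)²=1/136 [(7 1 8; 7 0 -7)], sign=-1
⇒ 4πI² = 3/17
I = (-1)√(3/17/(4π)) = -0.11850352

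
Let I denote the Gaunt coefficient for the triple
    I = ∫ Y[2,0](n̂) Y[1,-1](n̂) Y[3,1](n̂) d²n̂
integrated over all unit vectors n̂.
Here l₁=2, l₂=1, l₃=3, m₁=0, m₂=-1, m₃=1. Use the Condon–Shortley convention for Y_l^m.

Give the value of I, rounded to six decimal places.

-0.202301

Checks pass: Σm=0; 6 even; l₃=3∈[1,3].
(2·2+1)(2·1+1)(2·3+1) = 105
Δ: 0! 4! 2! / 7! → 1/105
sum: t=0:+1/4 = 1/4
3j²(2 1 3; 0 0 0) = Δ·Π!·Σ² = 3/35  (sign -1)
sum: t=0:+1/8 = 1/8
3j²(2 1 3; 0 -1 1) = Δ·Π!·Σ² = 2/35  (sign +1)
combine: 4πI² = 105·3/35·2/35 = 18/35
take √, sign -1: I = -0.20230066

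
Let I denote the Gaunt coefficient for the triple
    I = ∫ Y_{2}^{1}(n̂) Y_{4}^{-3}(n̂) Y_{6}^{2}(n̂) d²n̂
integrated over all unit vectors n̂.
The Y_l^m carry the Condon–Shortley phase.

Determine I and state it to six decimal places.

m-sum 0 ✓  L=12 even ✓  2≤6≤6 ✓
Π(2lᵢ+1) = 5×9×13 = 585
triangle coeff Δ(2,4,6) = 1/6435
Σ_t [0,0]: t=0:+1/2304 = 1/2304
(3j)²=5/143 [(2 4 6; 0 0 0)], sign=+1
Σ_t [0,0]: t=0:+1/30240 = 1/30240
(3j)²=32/6435 [(2 4 6; 1 -3 2)], sign=+1
⇒ 4πI² = 160/1573
I = (+1)√(160/1573/(4π)) = 0.08996855

0.089969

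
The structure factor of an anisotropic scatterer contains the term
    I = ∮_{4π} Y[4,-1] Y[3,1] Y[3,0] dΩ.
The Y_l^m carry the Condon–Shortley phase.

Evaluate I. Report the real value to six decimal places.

m-sum 0 ✓  L=10 even ✓  1≤3≤7 ✓
Π(2lᵢ+1) = 9×7×7 = 441
triangle coeff Δ(4,3,3) = 1/34650
Σ_t [1,3]: t=1:−1/72 t=2:+1/16 t=3:−1/72 = 5/144
(3j)²=2/77 [(4 3 3; 0 0 0)], sign=-1
Σ_t [2,4]: t=2:+1/48 t=3:−1/24 t=4:+1/288 = -5/288
(3j)²=5/462 [(4 3 3; -1 1 0)], sign=+1
⇒ 4πI² = 15/121
I = (-1)√(15/121/(4π)) = -0.09932258

-0.099323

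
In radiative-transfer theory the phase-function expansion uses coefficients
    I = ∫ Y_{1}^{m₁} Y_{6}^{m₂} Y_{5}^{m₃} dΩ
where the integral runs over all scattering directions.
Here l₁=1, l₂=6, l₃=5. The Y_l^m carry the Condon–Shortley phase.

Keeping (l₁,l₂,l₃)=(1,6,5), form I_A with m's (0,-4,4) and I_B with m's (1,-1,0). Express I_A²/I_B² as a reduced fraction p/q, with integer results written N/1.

l's match ⇒ only the (l;m) 3-j factors differ between A and B.
A: triangle coeff Δ(1,6,5) = 1/858; Σ_t [1,1]: t=1:−1/362880 = -1/362880; (3j)²=10/429 [(1 6 5; 0 -4 4)], sign=+1
B: triangle coeff Δ(1,6,5) = 1/858; Σ_t [0,0]: t=0:+1/28800 = 1/28800; (3j)²=7/286 [(1 6 5; 1 -1 0)], sign=-1
I_A²/I_B² = (10/429)/(7/286) = 20/21

20/21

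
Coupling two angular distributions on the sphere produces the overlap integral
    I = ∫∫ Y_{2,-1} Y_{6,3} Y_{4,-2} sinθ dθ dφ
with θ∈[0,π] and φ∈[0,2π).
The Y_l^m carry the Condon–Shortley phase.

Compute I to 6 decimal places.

-0.252474

m-sum 0 ✓  L=12 even ✓  4≤4≤8 ✓
Π(2lᵢ+1) = 5×13×9 = 585
triangle coeff Δ(2,6,4) = 1/6435
Σ_t [2,2]: t=2:+1/2304 = 1/2304
(3j)²=5/143 [(2 6 4; 0 0 0)], sign=+1
Σ_t [3,3]: t=3:−1/8640 = -1/8640
(3j)²=28/715 [(2 6 4; -1 3 -2)], sign=-1
⇒ 4πI² = 1260/1573
I = (-1)√(1260/1573/(4π)) = -0.25247360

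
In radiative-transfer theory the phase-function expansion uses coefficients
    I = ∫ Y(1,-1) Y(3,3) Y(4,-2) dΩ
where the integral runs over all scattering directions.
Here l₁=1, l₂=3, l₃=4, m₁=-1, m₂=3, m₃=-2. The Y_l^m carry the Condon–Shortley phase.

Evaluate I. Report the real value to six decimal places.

0.061558

Checks pass: Σm=0; 8 even; l₃=4∈[2,4].
(2·1+1)(2·3+1)(2·4+1) = 189
Δ: 0! 2! 6! / 9! → 1/252
sum: t=0:+1/36 = 1/36
3j²(1 3 4; 0 0 0) = Δ·Π!·Σ² = 4/63  (sign +1)
sum: t=0:+1/1440 = 1/1440
3j²(1 3 4; -1 3 -2) = Δ·Π!·Σ² = 1/252  (sign +1)
combine: 4πI² = 189·4/63·1/252 = 1/21
take √, sign +1: I = 0.06155813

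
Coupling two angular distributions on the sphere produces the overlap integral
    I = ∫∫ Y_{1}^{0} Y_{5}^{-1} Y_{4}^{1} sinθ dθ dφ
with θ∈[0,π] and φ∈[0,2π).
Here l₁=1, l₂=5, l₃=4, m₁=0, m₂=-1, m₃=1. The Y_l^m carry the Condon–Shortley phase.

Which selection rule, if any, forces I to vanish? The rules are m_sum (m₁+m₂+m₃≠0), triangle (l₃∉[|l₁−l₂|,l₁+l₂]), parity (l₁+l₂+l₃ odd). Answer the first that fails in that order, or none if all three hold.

azimuthal sum: 0 − 1 + 1 = 0  ✓
4 ≤ 4 ≤ 6 (triangle on l)  ✓
L = 1 + 5 + 4 = 10 (even)  ✓

none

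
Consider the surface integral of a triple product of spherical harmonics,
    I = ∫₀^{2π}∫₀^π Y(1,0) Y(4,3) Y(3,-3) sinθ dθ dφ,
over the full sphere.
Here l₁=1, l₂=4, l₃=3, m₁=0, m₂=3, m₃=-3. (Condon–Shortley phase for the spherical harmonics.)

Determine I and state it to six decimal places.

-0.162868

m-sum 0 ✓  L=8 even ✓  3≤3≤5 ✓
Π(2lᵢ+1) = 3×9×7 = 189
triangle coeff Δ(1,4,3) = 1/252
Σ_t [1,1]: t=1:−1/36 = -1/36
(3j)²=4/63 [(1 4 3; 0 0 0)], sign=+1
Σ_t [1,1]: t=1:−1/720 = -1/720
(3j)²=1/36 [(1 4 3; 0 3 -3)], sign=-1
⇒ 4πI² = 1/3
I = (-1)√(1/3/(4π)) = -0.16286750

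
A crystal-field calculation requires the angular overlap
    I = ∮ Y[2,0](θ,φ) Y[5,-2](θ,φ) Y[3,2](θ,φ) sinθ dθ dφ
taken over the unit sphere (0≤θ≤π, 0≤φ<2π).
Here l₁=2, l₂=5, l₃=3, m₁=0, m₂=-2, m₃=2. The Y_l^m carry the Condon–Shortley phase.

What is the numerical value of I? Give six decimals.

0.190188

Rules hold: Σm=0, L=10 even, 3≤3≤7.
N = 5·11·7 = 385
Δ = 4!·0!·6!/11! = 1/2310
Racah Σ t=2..2: t=2:+1/144 = 1/144
⇒ 3j(2 5 3; 0 0 0)² = 10/231, sgn -1
Racah Σ t=2..2: t=2:+1/480 = 1/480
⇒ 3j(2 5 3; 0 -2 2)² = 3/110, sgn -1
4πI² = N·(3j₀)²·(3jₘ)² = 5/11
I = +1·√(0.454545/4π) = 0.19018827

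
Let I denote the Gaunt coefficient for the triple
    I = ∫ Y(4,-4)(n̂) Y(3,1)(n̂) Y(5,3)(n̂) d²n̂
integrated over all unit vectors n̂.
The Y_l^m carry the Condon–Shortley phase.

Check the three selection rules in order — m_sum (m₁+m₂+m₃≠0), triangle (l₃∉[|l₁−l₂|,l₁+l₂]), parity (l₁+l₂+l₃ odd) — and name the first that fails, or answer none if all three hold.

none

Σmᵢ = 0  ✓
l₃∈[|l₁−l₂|,l₁+l₂]=[1,7], have l₃=5  ✓
Σlᵢ = 12 ⇒ even  ✓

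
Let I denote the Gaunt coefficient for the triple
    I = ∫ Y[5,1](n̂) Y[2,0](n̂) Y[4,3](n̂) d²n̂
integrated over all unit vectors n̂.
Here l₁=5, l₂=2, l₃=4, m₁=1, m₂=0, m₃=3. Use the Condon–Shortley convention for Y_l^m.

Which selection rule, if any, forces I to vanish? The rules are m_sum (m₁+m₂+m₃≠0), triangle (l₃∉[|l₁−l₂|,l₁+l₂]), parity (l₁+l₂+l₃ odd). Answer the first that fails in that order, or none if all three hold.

azimuthal sum: 1 + 0 + 3 = 4  ✗
3 ≤ 4 ≤ 7 (triangle on l)
L = 5 + 2 + 4 = 11 (odd)

m_sum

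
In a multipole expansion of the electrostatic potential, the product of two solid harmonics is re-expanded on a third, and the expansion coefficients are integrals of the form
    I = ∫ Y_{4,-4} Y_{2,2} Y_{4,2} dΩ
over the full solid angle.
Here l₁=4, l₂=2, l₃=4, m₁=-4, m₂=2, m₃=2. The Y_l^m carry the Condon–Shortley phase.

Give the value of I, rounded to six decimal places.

Rules hold: Σm=0, L=10 even, 2≤4≤6.
N = 9·5·9 = 405
Δ = 2!·6!·2!/11! = 1/13860
Racah Σ t=0..2: t=0:+1/192 t=1:−1/36 t=2:+1/192 = -5/288
⇒ 3j(4 2 4; 0 0 0)² = 20/693, sgn -1
Racah Σ t=2..2: t=2:+1/2880 = 1/2880
⇒ 3j(4 2 4; -4 2 2)² = 2/165, sgn +1
4πI² = N·(3j₀)²·(3jₘ)² = 120/847
I = -1·√(0.141677/4π) = -0.10618031

-0.106180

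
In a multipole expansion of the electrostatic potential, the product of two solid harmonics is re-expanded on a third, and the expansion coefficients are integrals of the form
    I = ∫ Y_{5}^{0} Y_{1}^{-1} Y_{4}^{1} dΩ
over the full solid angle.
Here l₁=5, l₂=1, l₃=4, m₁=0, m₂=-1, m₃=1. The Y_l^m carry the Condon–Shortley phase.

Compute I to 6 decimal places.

0.155288

Checks pass: Σm=0; 10 even; l₃=4∈[4,6].
(2·5+1)(2·1+1)(2·4+1) = 297
Δ: 2! 8! 0! / 11! → 1/495
sum: t=1:−1/576 = -1/576
3j²(5 1 4; 0 0 0) = Δ·Π!·Σ² = 5/99  (sign -1)
sum: t=0:+1/1440 = 1/1440
3j²(5 1 4; 0 -1 1) = Δ·Π!·Σ² = 2/99  (sign -1)
combine: 4πI² = 297·5/99·2/99 = 10/33
take √, sign +1: I = 0.15528807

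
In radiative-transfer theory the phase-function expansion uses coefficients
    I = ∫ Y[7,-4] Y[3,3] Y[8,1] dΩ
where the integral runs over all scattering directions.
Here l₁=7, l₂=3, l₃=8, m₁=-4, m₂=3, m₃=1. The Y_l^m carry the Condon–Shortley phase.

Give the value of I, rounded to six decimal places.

0.096463

Rules hold: Σm=0, L=18 even, 4≤8≤10.
N = 15·7·17 = 1785
Δ = 2!·12!·4!/19! = 1/5290740
Racah Σ t=0..2: t=0:+1/7257600 t=1:−1/2073600 t=2:+1/7257600 = -1/4838400
⇒ 3j(7 3 8; 0 0 0)² = 252/20995, sgn -1
Racah Σ t=2..2: t=2:+1/104509440 = 1/104509440
⇒ 3j(7 3 8; -4 3 1)² = 275/50388, sgn -1
4πI² = N·(3j₀)²·(3jₘ)² = 121275/1037153
I = +1·√(0.116931/4π) = 0.09646267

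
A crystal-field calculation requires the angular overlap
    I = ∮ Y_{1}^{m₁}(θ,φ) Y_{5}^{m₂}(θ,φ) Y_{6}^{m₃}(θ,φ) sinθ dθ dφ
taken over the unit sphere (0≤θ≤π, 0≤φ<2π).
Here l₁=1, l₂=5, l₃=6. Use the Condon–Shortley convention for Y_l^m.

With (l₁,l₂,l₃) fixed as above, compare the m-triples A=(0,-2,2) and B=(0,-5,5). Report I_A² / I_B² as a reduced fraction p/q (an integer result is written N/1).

l's match ⇒ only the (l;m) 3-j factors differ between A and B.
A: triangle coeff Δ(1,5,6) = 1/858; Σ_t [0,0]: t=0:+1/30240 = 1/30240; (3j)²=16/429 [(1 5 6; 0 -2 2)], sign=+1
B: triangle coeff Δ(1,5,6) = 1/858; Σ_t [0,0]: t=0:+1/3628800 = 1/3628800; (3j)²=1/78 [(1 5 6; 0 -5 5)], sign=-1
I_A²/I_B² = (16/429)/(1/78) = 32/11

32/11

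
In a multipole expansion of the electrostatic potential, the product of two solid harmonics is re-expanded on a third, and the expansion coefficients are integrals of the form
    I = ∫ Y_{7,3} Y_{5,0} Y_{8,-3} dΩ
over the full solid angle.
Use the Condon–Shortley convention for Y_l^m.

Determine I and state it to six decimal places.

Checks pass: Σm=0; 20 even; l₃=8∈[2,12].
(2·7+1)(2·5+1)(2·8+1) = 2805
Δ: 4! 10! 6! / 21! → 1/814773960
sum: t=0:+1/87091200 t=1:−1/4976640 t=2:+1/2073600 t=3:−1/4976640 t=4:+1/87091200 = 1/9676800
3j²(7 5 8; 0 0 0) = Δ·Π!·Σ² = 360/46189  (sign +1)
sum: t=0:+1/49766400 t=1:−1/8709120 t=2:+1/11612160 t=3:−1/104509440 t=4:+1/10450944000 = -1/55296000
3j²(7 5 8; 3 0 -3) = Δ·Π!·Σ² = 81/33592  (sign +1)
combine: 4πI² = 2805·360/46189·81/33592 = 54675/1037153
take √, sign +1: I = 0.06476913

0.064769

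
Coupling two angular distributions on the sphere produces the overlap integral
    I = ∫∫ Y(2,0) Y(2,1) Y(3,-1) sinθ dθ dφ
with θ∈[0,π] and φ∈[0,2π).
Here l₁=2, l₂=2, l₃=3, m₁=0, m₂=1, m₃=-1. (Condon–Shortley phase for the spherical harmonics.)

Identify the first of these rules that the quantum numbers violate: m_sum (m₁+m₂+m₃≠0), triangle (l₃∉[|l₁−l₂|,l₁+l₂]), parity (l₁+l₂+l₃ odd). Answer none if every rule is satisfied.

parity

azimuthal sum: 0 + 1 − 1 = 0  ✓
0 ≤ 3 ≤ 4 (triangle on l)  ✓
L = 2 + 2 + 3 = 7 (odd)  ✗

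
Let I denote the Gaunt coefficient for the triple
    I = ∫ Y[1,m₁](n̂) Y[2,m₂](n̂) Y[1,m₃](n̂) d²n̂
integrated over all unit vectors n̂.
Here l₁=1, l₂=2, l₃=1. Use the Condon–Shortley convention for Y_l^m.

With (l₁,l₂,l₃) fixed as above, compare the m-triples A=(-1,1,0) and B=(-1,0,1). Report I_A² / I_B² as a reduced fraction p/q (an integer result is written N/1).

l's match ⇒ only the (l;m) 3-j factors differ between A and B.
A: triangle coeff Δ(1,2,1) = 1/30; Σ_t [2,2]: t=2:+1/2 = 1/2; (3j)²=1/10 [(1 2 1; -1 1 0)], sign=-1
B: triangle coeff Δ(1,2,1) = 1/30; Σ_t [2,2]: t=2:+1/4 = 1/4; (3j)²=1/30 [(1 2 1; -1 0 1)], sign=+1
I_A²/I_B² = (1/10)/(1/30) = 3/1

3/1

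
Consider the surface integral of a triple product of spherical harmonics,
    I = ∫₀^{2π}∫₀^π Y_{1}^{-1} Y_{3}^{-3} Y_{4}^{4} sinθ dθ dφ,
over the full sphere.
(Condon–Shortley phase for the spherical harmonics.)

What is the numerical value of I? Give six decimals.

m-sum 0 ✓  L=8 even ✓  2≤4≤4 ✓
Π(2lᵢ+1) = 3×7×9 = 189
triangle coeff Δ(1,3,4) = 1/252
Σ_t [0,0]: t=0:+1/36 = 1/36
(3j)²=4/63 [(1 3 4; 0 0 0)], sign=+1
Σ_t [0,0]: t=0:+1/1440 = 1/1440
(3j)²=1/9 [(1 3 4; -1 -3 4)], sign=+1
⇒ 4πI² = 4/3
I = (+1)√(4/3/(4π)) = 0.32573501

0.325735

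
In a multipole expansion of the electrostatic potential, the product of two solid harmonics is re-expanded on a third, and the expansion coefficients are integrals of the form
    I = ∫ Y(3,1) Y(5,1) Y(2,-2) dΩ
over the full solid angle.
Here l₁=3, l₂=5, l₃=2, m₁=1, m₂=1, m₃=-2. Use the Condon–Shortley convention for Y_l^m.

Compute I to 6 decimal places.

-0.092802

m-sum 0 ✓  L=10 even ✓  2≤2≤8 ✓
Π(2lᵢ+1) = 7×11×5 = 385
triangle coeff Δ(3,5,2) = 1/2310
Σ_t [3,3]: t=3:−1/144 = -1/144
(3j)²=10/231 [(3 5 2; 0 0 0)], sign=-1
Σ_t [2,2]: t=2:+1/1152 = 1/1152
(3j)²=1/154 [(3 5 2; 1 1 -2)], sign=+1
⇒ 4πI² = 25/231
I = (-1)√(25/231/(4π)) = -0.09280237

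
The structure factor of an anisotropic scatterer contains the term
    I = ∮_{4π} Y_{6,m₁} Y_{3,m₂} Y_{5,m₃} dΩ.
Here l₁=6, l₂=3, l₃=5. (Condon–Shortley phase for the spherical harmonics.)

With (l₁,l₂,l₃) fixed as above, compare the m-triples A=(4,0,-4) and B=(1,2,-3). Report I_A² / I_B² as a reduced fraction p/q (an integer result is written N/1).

l's match ⇒ only the (l;m) 3-j factors differ between A and B.
A: triangle coeff Δ(6,3,5) = 1/675675; Σ_t [1,2]: t=1:−1/60480 t=2:+1/161280 = -1/96768; (3j)²=15/1001 [(6 3 5; 4 0 -4)], sign=+1
B: triangle coeff Δ(6,3,5) = 1/675675; Σ_t [3,4]: t=3:−1/17280 t=4:+1/120960 = -1/20160; (3j)²=64/3003 [(6 3 5; 1 2 -3)], sign=-1
I_A²/I_B² = (15/1001)/(64/3003) = 45/64

45/64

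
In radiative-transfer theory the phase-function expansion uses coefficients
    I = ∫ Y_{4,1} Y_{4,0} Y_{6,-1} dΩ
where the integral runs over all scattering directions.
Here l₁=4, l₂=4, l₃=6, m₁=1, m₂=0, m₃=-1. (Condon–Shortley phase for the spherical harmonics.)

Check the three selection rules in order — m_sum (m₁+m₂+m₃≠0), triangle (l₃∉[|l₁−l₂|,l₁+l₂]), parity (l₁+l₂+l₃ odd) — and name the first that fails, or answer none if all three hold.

none

Σmᵢ = 0  ✓
l₃∈[|l₁−l₂|,l₁+l₂]=[0,8], have l₃=6  ✓
Σlᵢ = 14 ⇒ even  ✓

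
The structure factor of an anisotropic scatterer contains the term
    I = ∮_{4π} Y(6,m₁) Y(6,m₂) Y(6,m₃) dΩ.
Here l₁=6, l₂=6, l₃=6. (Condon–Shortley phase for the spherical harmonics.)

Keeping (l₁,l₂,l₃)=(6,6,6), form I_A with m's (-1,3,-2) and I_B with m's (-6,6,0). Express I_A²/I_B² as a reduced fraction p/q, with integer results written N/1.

Shared (l₁,l₂,l₃)=(6,6,6): N and (l;000)² cancel in I_A²/I_B².
A: Δ = 6!·6!·6!/19! = 1/325909584; Racah Σ t=3..6: t=3:−1/1244160 t=4:+1/207360 t=5:−1/276480 t=6:+1/3110400 = 1/1382400; ⇒ 3j(6 6 6; -1 3 -2)² = 189/92378, sgn +1
B: Δ = 6!·6!·6!/19! = 1/325909584; Racah Σ t=6..6: t=6:+1/373248000 = 1/373248000; ⇒ 3j(6 6 6; -6 6 0)² = 11/4199, sgn +1
I_A²/I_B² = (189/92378)/(11/4199) = 189/242

189/242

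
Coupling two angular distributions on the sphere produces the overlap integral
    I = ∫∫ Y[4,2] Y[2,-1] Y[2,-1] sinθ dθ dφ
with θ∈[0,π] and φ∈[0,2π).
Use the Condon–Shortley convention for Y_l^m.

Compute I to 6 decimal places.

0.254875

m-sum 0 ✓  L=8 even ✓  2≤2≤6 ✓
Π(2lᵢ+1) = 9×5×5 = 225
triangle coeff Δ(4,2,2) = 1/630
Σ_t [2,2]: t=2:+1/16 = 1/16
(3j)²=2/35 [(4 2 2; 0 0 0)], sign=+1
Σ_t [1,1]: t=1:−1/36 = -1/36
(3j)²=4/63 [(4 2 2; 2 -1 -1)], sign=+1
⇒ 4πI² = 40/49
I = (+1)√(40/49/(4π)) = 0.25487487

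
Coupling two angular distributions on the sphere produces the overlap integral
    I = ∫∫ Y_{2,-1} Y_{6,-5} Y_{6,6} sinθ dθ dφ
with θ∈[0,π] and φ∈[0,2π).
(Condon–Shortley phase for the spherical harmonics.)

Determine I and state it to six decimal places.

0.178412

Rules hold: Σm=0, L=14 even, 4≤6≤8.
N = 5·13·13 = 845
Δ = 2!·2!·10!/15! = 1/90090
Racah Σ t=0..2: t=0:+1/69120 t=1:−1/14400 t=2:+1/69120 = -7/172800
⇒ 3j(2 6 6; 0 0 0)² = 14/715, sgn -1
Racah Σ t=1..1: t=1:−1/7257600 = -1/7257600
⇒ 3j(2 6 6; -1 -5 6)² = 11/455, sgn -1
4πI² = N·(3j₀)²·(3jₘ)² = 2/5
I = +1·√(0.4/4π) = 0.17841241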